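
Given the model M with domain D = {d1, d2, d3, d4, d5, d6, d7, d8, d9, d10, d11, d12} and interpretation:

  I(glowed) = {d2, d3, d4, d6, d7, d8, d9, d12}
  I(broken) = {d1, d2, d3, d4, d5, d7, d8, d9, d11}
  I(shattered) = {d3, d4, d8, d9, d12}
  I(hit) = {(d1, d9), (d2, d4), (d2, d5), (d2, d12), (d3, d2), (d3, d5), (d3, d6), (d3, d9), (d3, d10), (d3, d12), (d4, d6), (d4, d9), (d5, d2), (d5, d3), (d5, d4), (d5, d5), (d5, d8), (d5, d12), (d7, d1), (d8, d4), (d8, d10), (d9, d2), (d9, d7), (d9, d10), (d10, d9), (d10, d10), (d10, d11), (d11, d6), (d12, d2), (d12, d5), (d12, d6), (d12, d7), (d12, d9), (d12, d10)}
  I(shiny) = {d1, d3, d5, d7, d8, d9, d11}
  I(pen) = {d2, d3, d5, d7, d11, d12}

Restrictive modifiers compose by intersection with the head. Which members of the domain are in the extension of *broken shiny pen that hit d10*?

⟦that hit d10⟧ = {x : ⟨x, d10⟩ ∈ ⟦hit⟧} = {d3, d8, d9, d10, d12}
⟦pen⟧ = {d2, d3, d5, d7, d11, d12}
… ∩ ⟦that hit d10⟧ = {d2, d3, d5, d7, d11, d12} ∩ {d3, d8, d9, d10, d12} = {d3, d12}
… ∩ ⟦broken⟧ = {d3, d12} ∩ {d1, d2, d3, d4, d5, d7, d8, d9, d11} = {d3}
… ∩ ⟦shiny⟧ = {d3} ∩ {d1, d3, d5, d7, d8, d9, d11} = {d3}
So ⟦broken shiny pen that hit d10⟧ = {d3}.

{d3}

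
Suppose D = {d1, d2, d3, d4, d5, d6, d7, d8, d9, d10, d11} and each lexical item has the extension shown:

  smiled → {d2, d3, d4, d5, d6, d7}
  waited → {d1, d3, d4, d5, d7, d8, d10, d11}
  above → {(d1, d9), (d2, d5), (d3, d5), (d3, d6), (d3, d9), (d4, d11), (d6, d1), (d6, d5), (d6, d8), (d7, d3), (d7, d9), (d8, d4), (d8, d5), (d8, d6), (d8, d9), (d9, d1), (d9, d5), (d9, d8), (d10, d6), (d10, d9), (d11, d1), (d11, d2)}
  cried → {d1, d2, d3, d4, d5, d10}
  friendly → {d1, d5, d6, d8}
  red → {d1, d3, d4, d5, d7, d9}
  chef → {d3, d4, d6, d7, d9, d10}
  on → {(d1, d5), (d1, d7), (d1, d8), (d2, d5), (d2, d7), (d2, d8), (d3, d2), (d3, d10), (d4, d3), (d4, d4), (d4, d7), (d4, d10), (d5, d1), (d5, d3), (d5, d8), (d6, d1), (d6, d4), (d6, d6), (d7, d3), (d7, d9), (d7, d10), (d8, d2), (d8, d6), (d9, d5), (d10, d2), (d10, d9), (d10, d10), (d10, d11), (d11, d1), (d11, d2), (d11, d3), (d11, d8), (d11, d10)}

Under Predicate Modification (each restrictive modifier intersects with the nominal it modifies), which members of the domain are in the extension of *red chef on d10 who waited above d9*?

{d3, d7}

⟦on d10⟧ = {x : ⟨x, d10⟩ ∈ ⟦on⟧} = {d3, d4, d7, d10, d11}
⟦who waited⟧ = ⟦waited⟧ = {d1, d3, d4, d5, d7, d8, d10, d11}
⟦above d9⟧ = {x : ⟨x, d9⟩ ∈ ⟦above⟧} = {d1, d3, d7, d8, d10}
⟦chef⟧ = {d3, d4, d6, d7, d9, d10}
… ∩ ⟦on d10⟧ = {d3, d4, d6, d7, d9, d10} ∩ {d3, d4, d7, d10, d11} = {d3, d4, d7, d10}
… ∩ ⟦who waited⟧ = {d3, d4, d7, d10} ∩ {d1, d3, d4, d5, d7, d8, d10, d11} = {d3, d4, d7, d10}
… ∩ ⟦above d9⟧ = {d3, d4, d7, d10} ∩ {d1, d3, d7, d8, d10} = {d3, d7, d10}
… ∩ ⟦red⟧ = {d3, d7, d10} ∩ {d1, d3, d4, d5, d7, d9} = {d3, d7}
So ⟦red chef on d10 who waited above d9⟧ = {d3, d7}.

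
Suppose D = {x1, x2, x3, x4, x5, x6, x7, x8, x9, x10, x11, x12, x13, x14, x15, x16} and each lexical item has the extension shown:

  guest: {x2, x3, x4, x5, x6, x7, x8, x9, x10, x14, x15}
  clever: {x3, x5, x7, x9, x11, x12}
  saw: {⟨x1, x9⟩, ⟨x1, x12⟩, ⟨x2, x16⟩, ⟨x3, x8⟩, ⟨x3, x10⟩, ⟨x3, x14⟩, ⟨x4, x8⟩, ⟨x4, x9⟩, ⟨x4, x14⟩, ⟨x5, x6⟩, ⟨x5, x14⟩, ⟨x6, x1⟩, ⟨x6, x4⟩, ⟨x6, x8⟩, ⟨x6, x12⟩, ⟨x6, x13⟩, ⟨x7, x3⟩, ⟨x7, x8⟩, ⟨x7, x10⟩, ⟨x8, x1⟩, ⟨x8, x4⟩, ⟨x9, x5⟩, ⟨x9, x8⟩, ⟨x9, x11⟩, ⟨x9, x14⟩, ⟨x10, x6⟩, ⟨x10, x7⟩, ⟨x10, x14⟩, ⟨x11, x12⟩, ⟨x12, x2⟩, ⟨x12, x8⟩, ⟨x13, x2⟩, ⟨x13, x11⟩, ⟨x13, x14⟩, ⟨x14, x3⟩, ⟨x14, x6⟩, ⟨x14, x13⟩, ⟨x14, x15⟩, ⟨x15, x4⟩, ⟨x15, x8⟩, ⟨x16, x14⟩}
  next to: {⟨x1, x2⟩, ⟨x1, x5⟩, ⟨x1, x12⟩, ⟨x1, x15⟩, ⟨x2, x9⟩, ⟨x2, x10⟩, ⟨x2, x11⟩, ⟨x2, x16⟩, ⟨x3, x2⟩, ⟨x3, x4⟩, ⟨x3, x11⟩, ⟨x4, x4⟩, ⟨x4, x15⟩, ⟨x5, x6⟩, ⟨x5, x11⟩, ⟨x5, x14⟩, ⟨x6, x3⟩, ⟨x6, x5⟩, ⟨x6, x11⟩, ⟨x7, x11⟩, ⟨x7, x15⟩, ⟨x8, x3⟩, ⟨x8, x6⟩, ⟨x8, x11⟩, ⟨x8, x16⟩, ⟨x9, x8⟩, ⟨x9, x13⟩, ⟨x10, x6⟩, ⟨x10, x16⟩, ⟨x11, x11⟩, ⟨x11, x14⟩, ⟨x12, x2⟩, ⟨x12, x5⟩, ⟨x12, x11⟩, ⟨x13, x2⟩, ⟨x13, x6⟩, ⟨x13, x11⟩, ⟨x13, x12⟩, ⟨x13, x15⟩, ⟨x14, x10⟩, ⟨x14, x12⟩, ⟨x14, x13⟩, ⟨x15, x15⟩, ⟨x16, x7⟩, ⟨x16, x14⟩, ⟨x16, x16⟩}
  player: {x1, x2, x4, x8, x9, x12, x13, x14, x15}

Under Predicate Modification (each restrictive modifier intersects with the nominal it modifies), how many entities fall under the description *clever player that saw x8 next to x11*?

1

⟦that saw x8⟧ = {x : ⟨x, x8⟩ ∈ ⟦saw⟧} = {x3, x4, x6, x7, x9, x12, x15}
⟦next to x11⟧ = {x : ⟨x, x11⟩ ∈ ⟦next to⟧} = {x2, x3, x5, x6, x7, x8, x11, x12, x13}
⟦player⟧ = {x1, x2, x4, x8, x9, x12, x13, x14, x15}
… ∩ ⟦that saw x8⟧ = {x1, x2, x4, x8, x9, x12, x13, x14, x15} ∩ {x3, x4, x6, x7, x9, x12, x15} = {x4, x9, x12, x15}
… ∩ ⟦next to x11⟧ = {x4, x9, x12, x15} ∩ {x2, x3, x5, x6, x7, x8, x11, x12, x13} = {x12}
… ∩ ⟦clever⟧ = {x12} ∩ {x3, x5, x7, x9, x11, x12} = {x12}
⟦clever player that saw x8 next to x11⟧ = {x12}, so the cardinality is 1.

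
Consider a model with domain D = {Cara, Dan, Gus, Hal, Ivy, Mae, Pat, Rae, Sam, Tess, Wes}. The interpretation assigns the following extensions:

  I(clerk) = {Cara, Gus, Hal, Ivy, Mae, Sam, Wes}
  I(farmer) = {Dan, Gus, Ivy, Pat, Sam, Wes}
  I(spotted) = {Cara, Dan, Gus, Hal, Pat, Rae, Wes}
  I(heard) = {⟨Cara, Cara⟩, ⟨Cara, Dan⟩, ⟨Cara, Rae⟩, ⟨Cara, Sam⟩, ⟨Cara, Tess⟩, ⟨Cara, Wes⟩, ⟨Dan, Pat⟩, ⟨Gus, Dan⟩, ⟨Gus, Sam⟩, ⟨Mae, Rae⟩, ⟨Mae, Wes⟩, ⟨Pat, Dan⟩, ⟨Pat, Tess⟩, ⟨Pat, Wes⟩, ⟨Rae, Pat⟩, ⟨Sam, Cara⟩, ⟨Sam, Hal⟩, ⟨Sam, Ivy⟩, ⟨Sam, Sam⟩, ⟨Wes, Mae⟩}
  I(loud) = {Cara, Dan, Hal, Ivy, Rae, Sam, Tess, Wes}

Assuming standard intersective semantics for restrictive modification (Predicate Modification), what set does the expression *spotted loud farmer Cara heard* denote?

⟦Cara heard⟧ = {x : ⟨Cara, x⟩ ∈ ⟦heard⟧} = {Cara, Dan, Rae, Sam, Tess, Wes}
⟦farmer⟧ = {Dan, Gus, Ivy, Pat, Sam, Wes}
… ∩ ⟦Cara heard⟧ = {Dan, Gus, Ivy, Pat, Sam, Wes} ∩ {Cara, Dan, Rae, Sam, Tess, Wes} = {Dan, Sam, Wes}
… ∩ ⟦spotted⟧ = {Dan, Sam, Wes} ∩ {Cara, Dan, Gus, Hal, Pat, Rae, Wes} = {Dan, Wes}
… ∩ ⟦loud⟧ = {Dan, Wes} ∩ {Cara, Dan, Hal, Ivy, Rae, Sam, Tess, Wes} = {Dan, Wes}
So ⟦spotted loud farmer Cara heard⟧ = {Dan, Wes}.

{Dan, Wes}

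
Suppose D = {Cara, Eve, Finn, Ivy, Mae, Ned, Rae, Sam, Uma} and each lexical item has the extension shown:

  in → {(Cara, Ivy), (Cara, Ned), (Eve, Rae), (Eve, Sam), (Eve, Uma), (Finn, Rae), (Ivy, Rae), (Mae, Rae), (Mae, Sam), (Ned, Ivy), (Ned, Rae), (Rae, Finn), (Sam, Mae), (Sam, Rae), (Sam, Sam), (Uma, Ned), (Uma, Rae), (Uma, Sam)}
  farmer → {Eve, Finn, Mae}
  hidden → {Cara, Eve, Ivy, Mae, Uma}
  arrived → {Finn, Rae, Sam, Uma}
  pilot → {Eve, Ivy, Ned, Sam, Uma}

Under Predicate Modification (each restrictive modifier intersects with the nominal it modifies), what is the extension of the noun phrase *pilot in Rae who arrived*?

{Sam, Uma}

⟦in Rae⟧ = {x : ⟨x, Rae⟩ ∈ ⟦in⟧} = {Eve, Finn, Ivy, Mae, Ned, Sam, Uma}
⟦who arrived⟧ = ⟦arrived⟧ = {Finn, Rae, Sam, Uma}
⟦pilot⟧ = {Eve, Ivy, Ned, Sam, Uma}
… ∩ ⟦in Rae⟧ = {Eve, Ivy, Ned, Sam, Uma} ∩ {Eve, Finn, Ivy, Mae, Ned, Sam, Uma} = {Eve, Ivy, Ned, Sam, Uma}
… ∩ ⟦who arrived⟧ = {Eve, Ivy, Ned, Sam, Uma} ∩ {Finn, Rae, Sam, Uma} = {Sam, Uma}
So ⟦pilot in Rae who arrived⟧ = {Sam, Uma}.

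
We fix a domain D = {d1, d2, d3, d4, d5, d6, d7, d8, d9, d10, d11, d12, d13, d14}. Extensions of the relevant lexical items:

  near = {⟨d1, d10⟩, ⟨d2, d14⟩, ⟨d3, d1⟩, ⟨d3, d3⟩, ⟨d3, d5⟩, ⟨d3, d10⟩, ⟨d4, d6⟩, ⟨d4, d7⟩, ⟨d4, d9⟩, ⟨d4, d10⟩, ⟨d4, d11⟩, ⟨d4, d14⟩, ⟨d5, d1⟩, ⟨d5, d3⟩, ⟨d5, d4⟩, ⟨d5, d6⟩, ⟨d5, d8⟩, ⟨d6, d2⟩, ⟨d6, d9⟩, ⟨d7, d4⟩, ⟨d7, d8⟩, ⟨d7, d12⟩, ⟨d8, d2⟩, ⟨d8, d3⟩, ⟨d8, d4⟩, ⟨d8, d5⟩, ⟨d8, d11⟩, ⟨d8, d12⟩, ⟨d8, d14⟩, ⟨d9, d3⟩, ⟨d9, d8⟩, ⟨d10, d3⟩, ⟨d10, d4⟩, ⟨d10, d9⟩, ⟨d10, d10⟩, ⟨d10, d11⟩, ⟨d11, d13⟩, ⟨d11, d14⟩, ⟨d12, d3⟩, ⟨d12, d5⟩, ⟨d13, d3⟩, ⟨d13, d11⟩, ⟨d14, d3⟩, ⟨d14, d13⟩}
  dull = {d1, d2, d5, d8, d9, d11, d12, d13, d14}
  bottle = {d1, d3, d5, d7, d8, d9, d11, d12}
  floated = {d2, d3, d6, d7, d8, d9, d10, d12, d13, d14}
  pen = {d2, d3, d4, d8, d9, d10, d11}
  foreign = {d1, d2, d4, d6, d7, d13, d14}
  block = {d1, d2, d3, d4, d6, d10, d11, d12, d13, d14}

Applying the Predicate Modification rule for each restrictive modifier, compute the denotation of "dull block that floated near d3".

⟦that floated⟧ = ⟦floated⟧ = {d2, d3, d6, d7, d8, d9, d10, d12, d13, d14}
⟦near d3⟧ = {x : ⟨x, d3⟩ ∈ ⟦near⟧} = {d3, d5, d8, d9, d10, d12, d13, d14}
⟦block⟧ = {d1, d2, d3, d4, d6, d10, d11, d12, d13, d14}
… ∩ ⟦that floated⟧ = {d1, d2, d3, d4, d6, d10, d11, d12, d13, d14} ∩ {d2, d3, d6, d7, d8, d9, d10, d12, d13, d14} = {d2, d3, d6, d10, d12, d13, d14}
… ∩ ⟦near d3⟧ = {d2, d3, d6, d10, d12, d13, d14} ∩ {d3, d5, d8, d9, d10, d12, d13, d14} = {d3, d10, d12, d13, d14}
… ∩ ⟦dull⟧ = {d3, d10, d12, d13, d14} ∩ {d1, d2, d5, d8, d9, d11, d12, d13, d14} = {d12, d13, d14}
So ⟦dull block that floated near d3⟧ = {d12, d13, d14}.

{d12, d13, d14}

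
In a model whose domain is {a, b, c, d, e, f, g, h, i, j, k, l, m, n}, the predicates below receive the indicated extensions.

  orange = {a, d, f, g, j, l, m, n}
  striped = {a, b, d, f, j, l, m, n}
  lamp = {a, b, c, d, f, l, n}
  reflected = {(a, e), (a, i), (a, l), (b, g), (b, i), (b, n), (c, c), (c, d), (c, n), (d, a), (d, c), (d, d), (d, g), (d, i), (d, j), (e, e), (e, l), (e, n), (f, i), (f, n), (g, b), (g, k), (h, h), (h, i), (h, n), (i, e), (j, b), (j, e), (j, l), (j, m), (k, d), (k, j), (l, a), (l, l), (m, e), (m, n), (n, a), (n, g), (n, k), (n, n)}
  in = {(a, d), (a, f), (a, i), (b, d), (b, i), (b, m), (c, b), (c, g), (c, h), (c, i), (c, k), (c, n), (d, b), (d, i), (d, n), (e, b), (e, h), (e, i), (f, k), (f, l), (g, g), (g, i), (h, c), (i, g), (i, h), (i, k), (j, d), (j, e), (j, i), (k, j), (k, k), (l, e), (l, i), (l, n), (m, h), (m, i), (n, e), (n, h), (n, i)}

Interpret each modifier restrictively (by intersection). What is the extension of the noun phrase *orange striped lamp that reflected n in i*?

⟦that reflected n⟧ = {x : ⟨x, n⟩ ∈ ⟦reflected⟧} = {b, c, e, f, h, m, n}
⟦in i⟧ = {x : ⟨x, i⟩ ∈ ⟦in⟧} = {a, b, c, d, e, g, j, l, m, n}
⟦lamp⟧ = {a, b, c, d, f, l, n}
… ∩ ⟦that reflected n⟧ = {a, b, c, d, f, l, n} ∩ {b, c, e, f, h, m, n} = {b, c, f, n}
… ∩ ⟦in i⟧ = {b, c, f, n} ∩ {a, b, c, d, e, g, j, l, m, n} = {b, c, n}
… ∩ ⟦orange⟧ = {b, c, n} ∩ {a, d, f, g, j, l, m, n} = {n}
… ∩ ⟦striped⟧ = {n} ∩ {a, b, d, f, j, l, m, n} = {n}
So ⟦orange striped lamp that reflected n in i⟧ = {n}.

{n}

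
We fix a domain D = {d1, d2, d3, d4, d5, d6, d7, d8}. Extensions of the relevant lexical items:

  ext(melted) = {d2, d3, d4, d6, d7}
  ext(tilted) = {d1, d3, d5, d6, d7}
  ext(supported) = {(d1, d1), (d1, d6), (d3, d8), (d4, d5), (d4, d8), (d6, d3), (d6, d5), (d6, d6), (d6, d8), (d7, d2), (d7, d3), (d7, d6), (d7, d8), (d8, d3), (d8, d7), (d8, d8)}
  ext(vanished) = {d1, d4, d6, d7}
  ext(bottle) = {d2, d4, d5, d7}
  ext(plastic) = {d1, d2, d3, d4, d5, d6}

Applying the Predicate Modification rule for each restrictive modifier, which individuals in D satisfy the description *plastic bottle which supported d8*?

{d4}

⟦which supported d8⟧ = {x : ⟨x, d8⟩ ∈ ⟦supported⟧} = {d3, d4, d6, d7, d8}
⟦bottle⟧ = {d2, d4, d5, d7}
… ∩ ⟦which supported d8⟧ = {d2, d4, d5, d7} ∩ {d3, d4, d6, d7, d8} = {d4, d7}
… ∩ ⟦plastic⟧ = {d4, d7} ∩ {d1, d2, d3, d4, d5, d6} = {d4}
So ⟦plastic bottle which supported d8⟧ = {d4}.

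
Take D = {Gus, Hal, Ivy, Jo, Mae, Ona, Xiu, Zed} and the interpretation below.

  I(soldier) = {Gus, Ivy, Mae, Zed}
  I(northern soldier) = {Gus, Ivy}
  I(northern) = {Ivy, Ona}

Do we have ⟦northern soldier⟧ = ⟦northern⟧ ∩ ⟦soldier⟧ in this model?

⟦northern⟧ ∩ ⟦soldier⟧ = {Ivy, Ona} ∩ {Gus, Ivy, Mae, Zed} = {Ivy}
Observed ⟦northern soldier⟧ = {Gus, Ivy}.
These differ, so the modifier is not intersective in this model.

no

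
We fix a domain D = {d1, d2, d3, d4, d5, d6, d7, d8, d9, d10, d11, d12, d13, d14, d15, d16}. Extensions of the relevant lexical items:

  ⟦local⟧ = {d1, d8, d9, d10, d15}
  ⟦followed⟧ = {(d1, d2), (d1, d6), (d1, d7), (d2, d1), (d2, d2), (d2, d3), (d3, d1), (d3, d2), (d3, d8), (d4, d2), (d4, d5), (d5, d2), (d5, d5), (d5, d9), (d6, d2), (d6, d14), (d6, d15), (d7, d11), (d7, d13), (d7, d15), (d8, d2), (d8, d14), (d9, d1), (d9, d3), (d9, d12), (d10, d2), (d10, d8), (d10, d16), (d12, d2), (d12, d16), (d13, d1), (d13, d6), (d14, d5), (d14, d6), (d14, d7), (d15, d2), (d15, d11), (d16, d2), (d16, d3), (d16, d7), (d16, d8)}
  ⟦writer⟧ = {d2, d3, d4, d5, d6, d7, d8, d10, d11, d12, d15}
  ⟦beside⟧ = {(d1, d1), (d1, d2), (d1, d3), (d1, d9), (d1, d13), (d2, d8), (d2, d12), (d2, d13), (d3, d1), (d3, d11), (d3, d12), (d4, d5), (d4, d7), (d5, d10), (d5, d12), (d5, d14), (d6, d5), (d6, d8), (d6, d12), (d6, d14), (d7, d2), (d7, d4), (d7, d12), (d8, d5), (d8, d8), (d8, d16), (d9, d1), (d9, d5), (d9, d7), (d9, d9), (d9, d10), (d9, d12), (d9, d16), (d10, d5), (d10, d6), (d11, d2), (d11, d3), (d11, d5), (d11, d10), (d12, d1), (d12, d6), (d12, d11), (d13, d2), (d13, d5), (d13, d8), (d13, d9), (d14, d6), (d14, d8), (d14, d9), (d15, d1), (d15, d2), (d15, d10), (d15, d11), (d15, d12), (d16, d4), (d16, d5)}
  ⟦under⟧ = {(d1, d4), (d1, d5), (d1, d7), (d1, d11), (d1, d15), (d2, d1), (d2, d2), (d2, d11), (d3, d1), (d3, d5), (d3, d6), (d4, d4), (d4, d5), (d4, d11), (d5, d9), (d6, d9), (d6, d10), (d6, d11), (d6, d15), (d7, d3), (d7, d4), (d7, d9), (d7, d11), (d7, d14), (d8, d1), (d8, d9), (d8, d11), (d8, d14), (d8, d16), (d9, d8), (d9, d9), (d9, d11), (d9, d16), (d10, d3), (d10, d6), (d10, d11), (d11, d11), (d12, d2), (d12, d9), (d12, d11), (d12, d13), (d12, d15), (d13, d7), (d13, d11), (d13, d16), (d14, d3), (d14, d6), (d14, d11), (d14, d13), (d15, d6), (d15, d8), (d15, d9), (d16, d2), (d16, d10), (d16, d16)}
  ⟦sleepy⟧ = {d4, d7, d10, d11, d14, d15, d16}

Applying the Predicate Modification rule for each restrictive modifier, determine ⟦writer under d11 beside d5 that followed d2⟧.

{d4, d6, d8, d10}

⟦under d11⟧ = {x : ⟨x, d11⟩ ∈ ⟦under⟧} = {d1, d2, d4, d6, d7, d8, d9, d10, d11, d12, d13, d14}
⟦beside d5⟧ = {x : ⟨x, d5⟩ ∈ ⟦beside⟧} = {d4, d6, d8, d9, d10, d11, d13, d16}
⟦that followed d2⟧ = {x : ⟨x, d2⟩ ∈ ⟦followed⟧} = {d1, d2, d3, d4, d5, d6, d8, d10, d12, d15, d16}
⟦writer⟧ = {d2, d3, d4, d5, d6, d7, d8, d10, d11, d12, d15}
… ∩ ⟦under d11⟧ = {d2, d3, d4, d5, d6, d7, d8, d10, d11, d12, d15} ∩ {d1, d2, d4, d6, d7, d8, d9, d10, d11, d12, d13, d14} = {d2, d4, d6, d7, d8, d10, d11, d12}
… ∩ ⟦beside d5⟧ = {d2, d4, d6, d7, d8, d10, d11, d12} ∩ {d4, d6, d8, d9, d10, d11, d13, d16} = {d4, d6, d8, d10, d11}
… ∩ ⟦that followed d2⟧ = {d4, d6, d8, d10, d11} ∩ {d1, d2, d3, d4, d5, d6, d8, d10, d12, d15, d16} = {d4, d6, d8, d10}
So ⟦writer under d11 beside d5 that followed d2⟧ = {d4, d6, d8, d10}.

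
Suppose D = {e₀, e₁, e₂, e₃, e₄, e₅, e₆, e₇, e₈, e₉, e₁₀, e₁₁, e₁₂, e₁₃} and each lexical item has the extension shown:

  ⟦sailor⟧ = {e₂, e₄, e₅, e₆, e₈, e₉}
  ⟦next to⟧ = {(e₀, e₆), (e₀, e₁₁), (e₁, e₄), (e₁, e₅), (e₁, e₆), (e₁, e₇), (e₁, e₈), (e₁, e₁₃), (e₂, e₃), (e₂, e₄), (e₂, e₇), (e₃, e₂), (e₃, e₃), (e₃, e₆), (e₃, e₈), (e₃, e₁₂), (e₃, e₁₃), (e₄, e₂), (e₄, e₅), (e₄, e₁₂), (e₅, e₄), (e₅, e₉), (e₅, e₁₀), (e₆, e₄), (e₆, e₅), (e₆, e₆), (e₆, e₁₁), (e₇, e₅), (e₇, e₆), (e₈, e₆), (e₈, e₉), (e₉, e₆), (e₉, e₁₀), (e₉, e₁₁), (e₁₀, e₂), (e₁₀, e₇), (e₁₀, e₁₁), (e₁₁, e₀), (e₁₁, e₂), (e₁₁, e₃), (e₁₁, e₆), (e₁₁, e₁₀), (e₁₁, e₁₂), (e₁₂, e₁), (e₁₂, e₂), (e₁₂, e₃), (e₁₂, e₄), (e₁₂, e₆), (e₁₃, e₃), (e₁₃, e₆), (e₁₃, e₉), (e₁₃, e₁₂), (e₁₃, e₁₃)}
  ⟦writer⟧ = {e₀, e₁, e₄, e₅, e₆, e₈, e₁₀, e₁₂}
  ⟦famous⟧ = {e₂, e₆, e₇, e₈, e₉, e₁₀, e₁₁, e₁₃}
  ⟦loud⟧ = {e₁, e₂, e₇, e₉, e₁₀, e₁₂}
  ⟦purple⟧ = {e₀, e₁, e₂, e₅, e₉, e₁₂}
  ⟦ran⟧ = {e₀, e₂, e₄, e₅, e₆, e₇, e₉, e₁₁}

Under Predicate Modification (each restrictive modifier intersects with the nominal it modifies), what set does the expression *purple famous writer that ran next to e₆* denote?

⟦that ran⟧ = ⟦ran⟧ = {e₀, e₂, e₄, e₅, e₆, e₇, e₉, e₁₁}
⟦next to e₆⟧ = {x : ⟨x, e₆⟩ ∈ ⟦next to⟧} = {e₀, e₁, e₃, e₆, e₇, e₈, e₉, e₁₁, e₁₂, e₁₃}
⟦writer⟧ = {e₀, e₁, e₄, e₅, e₆, e₈, e₁₀, e₁₂}
… ∩ ⟦that ran⟧ = {e₀, e₁, e₄, e₅, e₆, e₈, e₁₀, e₁₂} ∩ {e₀, e₂, e₄, e₅, e₆, e₇, e₉, e₁₁} = {e₀, e₄, e₅, e₆}
… ∩ ⟦next to e₆⟧ = {e₀, e₄, e₅, e₆} ∩ {e₀, e₁, e₃, e₆, e₇, e₈, e₉, e₁₁, e₁₂, e₁₃} = {e₀, e₆}
… ∩ ⟦purple⟧ = {e₀, e₆} ∩ {e₀, e₁, e₂, e₅, e₉, e₁₂} = {e₀}
… ∩ ⟦famous⟧ = {e₀} ∩ {e₂, e₆, e₇, e₈, e₉, e₁₀, e₁₁, e₁₃} = ∅
So ⟦purple famous writer that ran next to e₆⟧ = {}.

{}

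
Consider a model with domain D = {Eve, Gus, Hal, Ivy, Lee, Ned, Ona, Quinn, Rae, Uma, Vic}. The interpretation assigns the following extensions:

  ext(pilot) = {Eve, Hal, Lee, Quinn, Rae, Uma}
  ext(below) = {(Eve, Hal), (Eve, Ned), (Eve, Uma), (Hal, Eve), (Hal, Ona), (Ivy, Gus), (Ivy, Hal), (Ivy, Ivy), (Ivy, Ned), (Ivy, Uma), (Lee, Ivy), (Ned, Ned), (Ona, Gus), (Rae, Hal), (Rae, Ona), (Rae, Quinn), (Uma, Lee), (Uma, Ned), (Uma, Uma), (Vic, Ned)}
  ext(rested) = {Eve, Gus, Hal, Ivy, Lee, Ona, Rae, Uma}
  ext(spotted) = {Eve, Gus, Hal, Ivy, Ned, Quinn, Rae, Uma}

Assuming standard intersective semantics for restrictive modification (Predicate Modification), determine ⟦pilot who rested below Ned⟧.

⟦who rested⟧ = ⟦rested⟧ = {Eve, Gus, Hal, Ivy, Lee, Ona, Rae, Uma}
⟦below Ned⟧ = {x : ⟨x, Ned⟩ ∈ ⟦below⟧} = {Eve, Ivy, Ned, Uma, Vic}
⟦pilot⟧ = {Eve, Hal, Lee, Quinn, Rae, Uma}
… ∩ ⟦who rested⟧ = {Eve, Hal, Lee, Quinn, Rae, Uma} ∩ {Eve, Gus, Hal, Ivy, Lee, Ona, Rae, Uma} = {Eve, Hal, Lee, Rae, Uma}
… ∩ ⟦below Ned⟧ = {Eve, Hal, Lee, Rae, Uma} ∩ {Eve, Ivy, Ned, Uma, Vic} = {Eve, Uma}
So ⟦pilot who rested below Ned⟧ = {Eve, Uma}.

{Eve, Uma}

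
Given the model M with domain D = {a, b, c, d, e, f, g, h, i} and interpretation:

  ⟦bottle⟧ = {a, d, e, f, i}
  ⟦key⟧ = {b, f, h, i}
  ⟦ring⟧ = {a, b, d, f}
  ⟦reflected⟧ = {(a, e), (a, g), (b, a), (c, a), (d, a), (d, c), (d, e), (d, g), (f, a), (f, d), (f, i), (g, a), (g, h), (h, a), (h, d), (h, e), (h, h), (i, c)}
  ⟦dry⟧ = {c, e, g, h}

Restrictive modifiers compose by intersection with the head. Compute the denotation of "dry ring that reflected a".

{ }

⟦that reflected a⟧ = {x : ⟨x, a⟩ ∈ ⟦reflected⟧} = {b, c, d, f, g, h}
⟦ring⟧ = {a, b, d, f}
… ∩ ⟦that reflected a⟧ = {a, b, d, f} ∩ {b, c, d, f, g, h} = {b, d, f}
… ∩ ⟦dry⟧ = {b, d, f} ∩ {c, e, g, h} = ∅
So ⟦dry ring that reflected a⟧ = { }.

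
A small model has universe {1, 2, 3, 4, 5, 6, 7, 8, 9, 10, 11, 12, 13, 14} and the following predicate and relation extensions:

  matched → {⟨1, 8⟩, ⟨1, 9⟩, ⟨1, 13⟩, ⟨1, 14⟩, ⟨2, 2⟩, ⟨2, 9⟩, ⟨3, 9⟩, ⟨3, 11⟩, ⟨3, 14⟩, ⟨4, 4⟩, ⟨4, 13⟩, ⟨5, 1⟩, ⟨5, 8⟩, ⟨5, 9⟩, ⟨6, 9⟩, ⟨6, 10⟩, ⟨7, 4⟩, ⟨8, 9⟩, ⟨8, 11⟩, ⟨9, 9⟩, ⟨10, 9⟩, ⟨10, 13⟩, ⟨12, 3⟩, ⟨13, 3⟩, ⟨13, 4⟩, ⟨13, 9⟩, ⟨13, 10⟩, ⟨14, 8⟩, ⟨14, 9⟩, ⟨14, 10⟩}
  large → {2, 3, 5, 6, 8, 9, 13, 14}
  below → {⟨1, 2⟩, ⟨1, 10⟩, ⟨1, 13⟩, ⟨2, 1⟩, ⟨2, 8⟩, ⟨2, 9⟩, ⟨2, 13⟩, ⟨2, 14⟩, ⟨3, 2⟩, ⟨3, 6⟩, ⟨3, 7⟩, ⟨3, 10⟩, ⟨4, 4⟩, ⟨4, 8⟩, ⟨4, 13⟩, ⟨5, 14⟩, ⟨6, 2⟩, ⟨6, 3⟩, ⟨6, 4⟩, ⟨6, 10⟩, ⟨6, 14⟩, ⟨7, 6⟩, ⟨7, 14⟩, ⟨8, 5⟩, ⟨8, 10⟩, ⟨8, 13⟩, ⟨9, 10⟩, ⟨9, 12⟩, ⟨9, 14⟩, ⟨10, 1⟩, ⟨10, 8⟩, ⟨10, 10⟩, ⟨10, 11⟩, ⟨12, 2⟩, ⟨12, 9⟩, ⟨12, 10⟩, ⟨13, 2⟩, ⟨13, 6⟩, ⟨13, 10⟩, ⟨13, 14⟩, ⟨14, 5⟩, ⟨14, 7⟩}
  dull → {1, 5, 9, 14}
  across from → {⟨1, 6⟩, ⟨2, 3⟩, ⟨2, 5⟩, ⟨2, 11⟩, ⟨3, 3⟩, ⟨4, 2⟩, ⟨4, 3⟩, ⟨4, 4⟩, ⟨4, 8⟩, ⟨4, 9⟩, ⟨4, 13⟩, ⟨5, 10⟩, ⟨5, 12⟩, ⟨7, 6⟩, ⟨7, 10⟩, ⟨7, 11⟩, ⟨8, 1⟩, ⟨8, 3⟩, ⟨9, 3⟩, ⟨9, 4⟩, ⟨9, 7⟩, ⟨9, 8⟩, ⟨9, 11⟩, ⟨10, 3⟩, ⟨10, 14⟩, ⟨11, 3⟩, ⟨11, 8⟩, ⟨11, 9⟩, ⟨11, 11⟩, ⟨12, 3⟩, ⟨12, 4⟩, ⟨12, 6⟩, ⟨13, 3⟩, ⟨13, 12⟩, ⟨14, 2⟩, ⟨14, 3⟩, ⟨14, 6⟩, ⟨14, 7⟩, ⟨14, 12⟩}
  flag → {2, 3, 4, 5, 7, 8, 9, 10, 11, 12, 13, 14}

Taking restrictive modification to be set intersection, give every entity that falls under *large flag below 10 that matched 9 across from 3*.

{3, 8, 9, 13}

⟦below 10⟧ = {x : ⟨x, 10⟩ ∈ ⟦below⟧} = {1, 3, 6, 8, 9, 10, 12, 13}
⟦that matched 9⟧ = {x : ⟨x, 9⟩ ∈ ⟦matched⟧} = {1, 2, 3, 5, 6, 8, 9, 10, 13, 14}
⟦across from 3⟧ = {x : ⟨x, 3⟩ ∈ ⟦across from⟧} = {2, 3, 4, 8, 9, 10, 11, 12, 13, 14}
⟦flag⟧ = {2, 3, 4, 5, 7, 8, 9, 10, 11, 12, 13, 14}
… ∩ ⟦below 10⟧ = {2, 3, 4, 5, 7, 8, 9, 10, 11, 12, 13, 14} ∩ {1, 3, 6, 8, 9, 10, 12, 13} = {3, 8, 9, 10, 12, 13}
… ∩ ⟦that matched 9⟧ = {3, 8, 9, 10, 12, 13} ∩ {1, 2, 3, 5, 6, 8, 9, 10, 13, 14} = {3, 8, 9, 10, 13}
… ∩ ⟦across from 3⟧ = {3, 8, 9, 10, 13} ∩ {2, 3, 4, 8, 9, 10, 11, 12, 13, 14} = {3, 8, 9, 10, 13}
… ∩ ⟦large⟧ = {3, 8, 9, 10, 13} ∩ {2, 3, 5, 6, 8, 9, 13, 14} = {3, 8, 9, 13}
So ⟦large flag below 10 that matched 9 across from 3⟧ = {3, 8, 9, 13}.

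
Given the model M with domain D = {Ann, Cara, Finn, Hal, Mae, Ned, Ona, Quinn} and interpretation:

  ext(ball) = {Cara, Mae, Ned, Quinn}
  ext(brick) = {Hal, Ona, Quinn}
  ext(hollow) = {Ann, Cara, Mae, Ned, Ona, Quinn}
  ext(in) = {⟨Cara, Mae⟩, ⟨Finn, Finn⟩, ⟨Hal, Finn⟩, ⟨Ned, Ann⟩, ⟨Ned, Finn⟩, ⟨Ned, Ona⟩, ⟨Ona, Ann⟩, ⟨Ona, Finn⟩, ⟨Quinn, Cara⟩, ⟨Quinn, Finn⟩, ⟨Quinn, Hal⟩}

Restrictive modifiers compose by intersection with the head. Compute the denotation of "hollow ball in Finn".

{Ned, Quinn}

⟦in Finn⟧ = {x : ⟨x, Finn⟩ ∈ ⟦in⟧} = {Finn, Hal, Ned, Ona, Quinn}
⟦ball⟧ = {Cara, Mae, Ned, Quinn}
… ∩ ⟦in Finn⟧ = {Cara, Mae, Ned, Quinn} ∩ {Finn, Hal, Ned, Ona, Quinn} = {Ned, Quinn}
… ∩ ⟦hollow⟧ = {Ned, Quinn} ∩ {Ann, Cara, Mae, Ned, Ona, Quinn} = {Ned, Quinn}
So ⟦hollow ball in Finn⟧ = {Ned, Quinn}.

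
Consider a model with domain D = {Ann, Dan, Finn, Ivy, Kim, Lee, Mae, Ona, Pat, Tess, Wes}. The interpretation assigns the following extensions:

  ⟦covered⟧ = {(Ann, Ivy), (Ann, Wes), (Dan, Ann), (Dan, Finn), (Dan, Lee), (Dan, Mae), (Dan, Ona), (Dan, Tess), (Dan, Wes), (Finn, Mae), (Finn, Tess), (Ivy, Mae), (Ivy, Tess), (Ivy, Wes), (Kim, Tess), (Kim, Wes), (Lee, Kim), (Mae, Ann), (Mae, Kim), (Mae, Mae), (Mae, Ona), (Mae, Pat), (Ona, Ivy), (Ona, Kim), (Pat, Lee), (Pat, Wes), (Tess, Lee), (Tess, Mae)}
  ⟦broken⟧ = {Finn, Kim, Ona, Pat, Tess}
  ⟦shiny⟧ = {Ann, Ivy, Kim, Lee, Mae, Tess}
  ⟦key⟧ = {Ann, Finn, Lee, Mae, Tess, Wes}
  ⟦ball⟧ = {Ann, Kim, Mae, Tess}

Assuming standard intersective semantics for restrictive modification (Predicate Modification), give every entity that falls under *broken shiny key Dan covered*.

⟦Dan covered⟧ = {x : ⟨Dan, x⟩ ∈ ⟦covered⟧} = {Ann, Finn, Lee, Mae, Ona, Tess, Wes}
⟦key⟧ = {Ann, Finn, Lee, Mae, Tess, Wes}
… ∩ ⟦Dan covered⟧ = {Ann, Finn, Lee, Mae, Tess, Wes} ∩ {Ann, Finn, Lee, Mae, Ona, Tess, Wes} = {Ann, Finn, Lee, Mae, Tess, Wes}
… ∩ ⟦broken⟧ = {Ann, Finn, Lee, Mae, Tess, Wes} ∩ {Finn, Kim, Ona, Pat, Tess} = {Finn, Tess}
… ∩ ⟦shiny⟧ = {Finn, Tess} ∩ {Ann, Ivy, Kim, Lee, Mae, Tess} = {Tess}
So ⟦broken shiny key Dan covered⟧ = {Tess}.

{Tess}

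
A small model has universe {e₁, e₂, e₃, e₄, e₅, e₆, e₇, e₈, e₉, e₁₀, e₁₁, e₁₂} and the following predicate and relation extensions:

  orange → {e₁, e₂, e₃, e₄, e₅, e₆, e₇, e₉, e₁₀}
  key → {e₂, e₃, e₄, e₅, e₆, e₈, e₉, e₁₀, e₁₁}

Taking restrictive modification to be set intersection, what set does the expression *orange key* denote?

⟦key⟧ = {e₂, e₃, e₄, e₅, e₆, e₈, e₉, e₁₀, e₁₁}
… ∩ ⟦orange⟧ = {e₂, e₃, e₄, e₅, e₆, e₈, e₉, e₁₀, e₁₁} ∩ {e₁, e₂, e₃, e₄, e₅, e₆, e₇, e₉, e₁₀} = {e₂, e₃, e₄, e₅, e₆, e₉, e₁₀}
So ⟦orange key⟧ = {e₂, e₃, e₄, e₅, e₆, e₉, e₁₀}.

{e₂, e₃, e₄, e₅, e₆, e₉, e₁₀}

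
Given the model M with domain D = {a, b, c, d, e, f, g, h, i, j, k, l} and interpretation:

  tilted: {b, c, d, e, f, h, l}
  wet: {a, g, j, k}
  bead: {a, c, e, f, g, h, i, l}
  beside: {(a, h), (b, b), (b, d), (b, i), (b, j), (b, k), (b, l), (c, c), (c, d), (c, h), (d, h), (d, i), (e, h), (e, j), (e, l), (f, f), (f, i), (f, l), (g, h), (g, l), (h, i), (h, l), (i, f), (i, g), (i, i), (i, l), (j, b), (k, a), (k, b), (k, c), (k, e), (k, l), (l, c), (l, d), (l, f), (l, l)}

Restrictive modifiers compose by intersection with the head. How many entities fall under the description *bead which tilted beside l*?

⟦which tilted⟧ = ⟦tilted⟧ = {b, c, d, e, f, h, l}
⟦beside l⟧ = {x : ⟨x, l⟩ ∈ ⟦beside⟧} = {b, e, f, g, h, i, k, l}
⟦bead⟧ = {a, c, e, f, g, h, i, l}
… ∩ ⟦which tilted⟧ = {a, c, e, f, g, h, i, l} ∩ {b, c, d, e, f, h, l} = {c, e, f, h, l}
… ∩ ⟦beside l⟧ = {c, e, f, h, l} ∩ {b, e, f, g, h, i, k, l} = {e, f, h, l}
⟦bead which tilted beside l⟧ = {e, f, h, l}, so the cardinality is 4.

4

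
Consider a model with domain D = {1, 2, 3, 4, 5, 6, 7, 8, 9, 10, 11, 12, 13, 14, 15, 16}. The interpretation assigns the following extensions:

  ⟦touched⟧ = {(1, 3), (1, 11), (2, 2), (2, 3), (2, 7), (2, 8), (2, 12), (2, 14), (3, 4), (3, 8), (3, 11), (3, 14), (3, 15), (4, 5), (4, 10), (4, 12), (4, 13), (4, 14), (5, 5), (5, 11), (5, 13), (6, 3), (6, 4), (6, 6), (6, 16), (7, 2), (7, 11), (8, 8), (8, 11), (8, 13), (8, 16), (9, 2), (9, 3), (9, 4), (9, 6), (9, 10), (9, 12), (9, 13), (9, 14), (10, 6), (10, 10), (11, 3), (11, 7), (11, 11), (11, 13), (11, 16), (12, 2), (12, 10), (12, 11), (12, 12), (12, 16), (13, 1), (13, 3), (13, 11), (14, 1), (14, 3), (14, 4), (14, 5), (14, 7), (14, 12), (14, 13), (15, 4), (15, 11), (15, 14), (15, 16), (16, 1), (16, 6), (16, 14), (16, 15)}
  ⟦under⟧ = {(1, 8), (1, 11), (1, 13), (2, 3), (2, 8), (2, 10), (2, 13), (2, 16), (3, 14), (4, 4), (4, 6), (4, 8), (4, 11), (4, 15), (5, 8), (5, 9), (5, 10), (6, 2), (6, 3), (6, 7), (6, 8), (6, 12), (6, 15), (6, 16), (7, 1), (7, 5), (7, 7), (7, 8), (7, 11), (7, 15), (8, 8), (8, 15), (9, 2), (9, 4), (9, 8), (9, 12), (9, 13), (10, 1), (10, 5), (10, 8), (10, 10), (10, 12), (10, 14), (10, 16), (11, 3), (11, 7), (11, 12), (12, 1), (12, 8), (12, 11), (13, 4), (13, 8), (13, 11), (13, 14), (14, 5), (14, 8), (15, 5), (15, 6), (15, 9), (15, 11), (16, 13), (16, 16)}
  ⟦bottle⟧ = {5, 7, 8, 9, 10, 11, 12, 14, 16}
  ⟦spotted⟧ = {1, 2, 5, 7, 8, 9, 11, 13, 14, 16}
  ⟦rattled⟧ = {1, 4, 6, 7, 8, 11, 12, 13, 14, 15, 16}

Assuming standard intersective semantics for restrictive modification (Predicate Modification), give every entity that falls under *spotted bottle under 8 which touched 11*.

{5, 7, 8}

⟦under 8⟧ = {x : ⟨x, 8⟩ ∈ ⟦under⟧} = {1, 2, 4, 5, 6, 7, 8, 9, 10, 12, 13, 14}
⟦which touched 11⟧ = {x : ⟨x, 11⟩ ∈ ⟦touched⟧} = {1, 3, 5, 7, 8, 11, 12, 13, 15}
⟦bottle⟧ = {5, 7, 8, 9, 10, 11, 12, 14, 16}
… ∩ ⟦under 8⟧ = {5, 7, 8, 9, 10, 11, 12, 14, 16} ∩ {1, 2, 4, 5, 6, 7, 8, 9, 10, 12, 13, 14} = {5, 7, 8, 9, 10, 12, 14}
… ∩ ⟦which touched 11⟧ = {5, 7, 8, 9, 10, 12, 14} ∩ {1, 3, 5, 7, 8, 11, 12, 13, 15} = {5, 7, 8, 12}
… ∩ ⟦spotted⟧ = {5, 7, 8, 12} ∩ {1, 2, 5, 7, 8, 9, 11, 13, 14, 16} = {5, 7, 8}
So ⟦spotted bottle under 8 which touched 11⟧ = {5, 7, 8}.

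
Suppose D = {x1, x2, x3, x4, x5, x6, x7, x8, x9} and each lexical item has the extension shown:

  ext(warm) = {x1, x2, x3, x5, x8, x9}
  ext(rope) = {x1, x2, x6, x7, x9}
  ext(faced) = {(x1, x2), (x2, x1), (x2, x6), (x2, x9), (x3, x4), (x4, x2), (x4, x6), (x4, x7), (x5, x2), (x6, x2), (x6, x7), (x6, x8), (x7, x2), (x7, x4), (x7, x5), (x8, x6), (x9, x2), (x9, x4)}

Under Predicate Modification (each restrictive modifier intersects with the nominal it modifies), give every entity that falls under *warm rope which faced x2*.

⟦which faced x2⟧ = {x : ⟨x, x2⟩ ∈ ⟦faced⟧} = {x1, x4, x5, x6, x7, x9}
⟦rope⟧ = {x1, x2, x6, x7, x9}
… ∩ ⟦which faced x2⟧ = {x1, x2, x6, x7, x9} ∩ {x1, x4, x5, x6, x7, x9} = {x1, x6, x7, x9}
… ∩ ⟦warm⟧ = {x1, x6, x7, x9} ∩ {x1, x2, x3, x5, x8, x9} = {x1, x9}
So ⟦warm rope which faced x2⟧ = {x1, x9}.

{x1, x9}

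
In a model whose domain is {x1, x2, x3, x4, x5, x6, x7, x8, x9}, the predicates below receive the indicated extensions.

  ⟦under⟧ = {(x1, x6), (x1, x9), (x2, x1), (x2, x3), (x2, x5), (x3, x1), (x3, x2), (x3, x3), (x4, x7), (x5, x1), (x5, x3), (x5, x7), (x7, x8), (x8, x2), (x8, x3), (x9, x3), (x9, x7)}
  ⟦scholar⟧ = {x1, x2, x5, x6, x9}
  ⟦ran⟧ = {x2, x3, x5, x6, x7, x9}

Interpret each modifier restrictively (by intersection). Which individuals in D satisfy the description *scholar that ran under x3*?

{x2, x5, x9}

⟦that ran⟧ = ⟦ran⟧ = {x2, x3, x5, x6, x7, x9}
⟦under x3⟧ = {x : ⟨x, x3⟩ ∈ ⟦under⟧} = {x2, x3, x5, x8, x9}
⟦scholar⟧ = {x1, x2, x5, x6, x9}
… ∩ ⟦that ran⟧ = {x1, x2, x5, x6, x9} ∩ {x2, x3, x5, x6, x7, x9} = {x2, x5, x6, x9}
… ∩ ⟦under x3⟧ = {x2, x5, x6, x9} ∩ {x2, x3, x5, x8, x9} = {x2, x5, x9}
So ⟦scholar that ran under x3⟧ = {x2, x5, x9}.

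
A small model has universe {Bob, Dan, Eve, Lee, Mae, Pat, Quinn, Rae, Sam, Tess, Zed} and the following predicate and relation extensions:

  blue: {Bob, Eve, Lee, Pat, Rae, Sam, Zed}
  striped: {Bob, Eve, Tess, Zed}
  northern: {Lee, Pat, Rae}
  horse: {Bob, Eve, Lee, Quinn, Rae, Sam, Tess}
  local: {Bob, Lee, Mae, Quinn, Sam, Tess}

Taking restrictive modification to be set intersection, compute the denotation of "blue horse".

⟦horse⟧ = {Bob, Eve, Lee, Quinn, Rae, Sam, Tess}
… ∩ ⟦blue⟧ = {Bob, Eve, Lee, Quinn, Rae, Sam, Tess} ∩ {Bob, Eve, Lee, Pat, Rae, Sam, Zed} = {Bob, Eve, Lee, Rae, Sam}
So ⟦blue horse⟧ = {Bob, Eve, Lee, Rae, Sam}.

{Bob, Eve, Lee, Rae, Sam}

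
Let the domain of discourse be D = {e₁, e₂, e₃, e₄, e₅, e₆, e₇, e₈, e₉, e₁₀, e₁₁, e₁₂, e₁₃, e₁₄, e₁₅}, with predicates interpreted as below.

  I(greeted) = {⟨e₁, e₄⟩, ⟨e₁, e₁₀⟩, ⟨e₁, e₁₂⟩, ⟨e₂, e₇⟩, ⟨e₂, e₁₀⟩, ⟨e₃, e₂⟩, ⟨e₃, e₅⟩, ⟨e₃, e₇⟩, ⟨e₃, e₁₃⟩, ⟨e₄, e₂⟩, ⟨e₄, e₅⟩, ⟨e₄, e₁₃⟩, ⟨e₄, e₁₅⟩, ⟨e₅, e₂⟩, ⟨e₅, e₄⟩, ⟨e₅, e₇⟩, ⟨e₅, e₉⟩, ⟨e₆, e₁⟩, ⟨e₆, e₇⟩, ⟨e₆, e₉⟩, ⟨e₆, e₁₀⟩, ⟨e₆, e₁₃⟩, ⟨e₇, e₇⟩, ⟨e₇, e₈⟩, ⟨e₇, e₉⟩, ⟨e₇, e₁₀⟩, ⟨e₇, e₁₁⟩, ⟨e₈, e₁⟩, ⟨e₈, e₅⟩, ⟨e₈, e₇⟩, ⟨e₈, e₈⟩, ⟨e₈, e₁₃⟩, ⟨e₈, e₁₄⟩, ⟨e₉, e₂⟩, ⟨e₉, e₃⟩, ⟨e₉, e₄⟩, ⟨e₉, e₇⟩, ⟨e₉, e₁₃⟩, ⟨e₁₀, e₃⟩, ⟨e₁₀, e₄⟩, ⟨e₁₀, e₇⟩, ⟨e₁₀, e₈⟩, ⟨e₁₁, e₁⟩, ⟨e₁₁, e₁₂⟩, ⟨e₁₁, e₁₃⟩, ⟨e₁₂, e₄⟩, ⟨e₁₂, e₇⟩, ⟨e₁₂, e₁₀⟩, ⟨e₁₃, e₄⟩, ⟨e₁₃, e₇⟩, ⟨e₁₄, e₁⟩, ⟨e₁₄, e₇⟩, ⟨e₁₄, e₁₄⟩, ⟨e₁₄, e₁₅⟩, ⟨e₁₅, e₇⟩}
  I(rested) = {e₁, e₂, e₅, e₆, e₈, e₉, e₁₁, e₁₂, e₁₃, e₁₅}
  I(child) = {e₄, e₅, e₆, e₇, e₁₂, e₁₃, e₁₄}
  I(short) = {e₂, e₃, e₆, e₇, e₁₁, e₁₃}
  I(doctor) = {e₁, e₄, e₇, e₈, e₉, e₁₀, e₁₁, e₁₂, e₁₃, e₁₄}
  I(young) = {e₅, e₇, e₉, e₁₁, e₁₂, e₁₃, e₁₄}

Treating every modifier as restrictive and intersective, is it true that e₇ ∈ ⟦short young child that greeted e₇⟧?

⟦that greeted e₇⟧ = {x : ⟨x, e₇⟩ ∈ ⟦greeted⟧} = {e₂, e₃, e₅, e₆, e₇, e₈, e₉, e₁₀, e₁₂, e₁₃, e₁₄, e₁₅}
⟦child⟧ = {e₄, e₅, e₆, e₇, e₁₂, e₁₃, e₁₄}
… ∩ ⟦that greeted e₇⟧ = {e₄, e₅, e₆, e₇, e₁₂, e₁₃, e₁₄} ∩ {e₂, e₃, e₅, e₆, e₇, e₈, e₉, e₁₀, e₁₂, e₁₃, e₁₄, e₁₅} = {e₅, e₆, e₇, e₁₂, e₁₃, e₁₄}
… ∩ ⟦short⟧ = {e₅, e₆, e₇, e₁₂, e₁₃, e₁₄} ∩ {e₂, e₃, e₆, e₇, e₁₁, e₁₃} = {e₆, e₇, e₁₃}
… ∩ ⟦young⟧ = {e₆, e₇, e₁₃} ∩ {e₅, e₇, e₉, e₁₁, e₁₂, e₁₃, e₁₄} = {e₇, e₁₃}
⟦short young child that greeted e₇⟧ = {e₇, e₁₃}; e₇ ∈ this set.

yes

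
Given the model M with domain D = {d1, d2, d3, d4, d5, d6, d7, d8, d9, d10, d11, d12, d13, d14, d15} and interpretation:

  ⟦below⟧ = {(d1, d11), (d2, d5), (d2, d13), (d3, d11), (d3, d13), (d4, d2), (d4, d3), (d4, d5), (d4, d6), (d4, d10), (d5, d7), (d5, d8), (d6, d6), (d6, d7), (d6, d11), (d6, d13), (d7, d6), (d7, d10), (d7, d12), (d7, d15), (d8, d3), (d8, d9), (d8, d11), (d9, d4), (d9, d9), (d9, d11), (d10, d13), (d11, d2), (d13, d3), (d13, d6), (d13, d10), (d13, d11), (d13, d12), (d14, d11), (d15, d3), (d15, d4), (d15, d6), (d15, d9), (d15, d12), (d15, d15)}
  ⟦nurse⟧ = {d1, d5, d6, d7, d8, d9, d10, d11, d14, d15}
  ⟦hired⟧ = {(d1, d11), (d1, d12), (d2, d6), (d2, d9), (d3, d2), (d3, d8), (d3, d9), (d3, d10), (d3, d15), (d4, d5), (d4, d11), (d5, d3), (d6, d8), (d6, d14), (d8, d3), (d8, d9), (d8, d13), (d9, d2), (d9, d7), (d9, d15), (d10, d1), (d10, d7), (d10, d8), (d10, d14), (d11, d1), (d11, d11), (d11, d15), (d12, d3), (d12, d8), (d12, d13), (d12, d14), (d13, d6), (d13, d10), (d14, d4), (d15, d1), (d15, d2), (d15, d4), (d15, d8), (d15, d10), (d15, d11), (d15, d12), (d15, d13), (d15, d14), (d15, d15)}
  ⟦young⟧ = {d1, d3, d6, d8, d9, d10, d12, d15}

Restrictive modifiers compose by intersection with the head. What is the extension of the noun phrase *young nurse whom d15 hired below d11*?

{d1, d8}

⟦whom d15 hired⟧ = {x : ⟨d15, x⟩ ∈ ⟦hired⟧} = {d1, d2, d4, d8, d10, d11, d12, d13, d14, d15}
⟦below d11⟧ = {x : ⟨x, d11⟩ ∈ ⟦below⟧} = {d1, d3, d6, d8, d9, d13, d14}
⟦nurse⟧ = {d1, d5, d6, d7, d8, d9, d10, d11, d14, d15}
… ∩ ⟦whom d15 hired⟧ = {d1, d5, d6, d7, d8, d9, d10, d11, d14, d15} ∩ {d1, d2, d4, d8, d10, d11, d12, d13, d14, d15} = {d1, d8, d10, d11, d14, d15}
… ∩ ⟦below d11⟧ = {d1, d8, d10, d11, d14, d15} ∩ {d1, d3, d6, d8, d9, d13, d14} = {d1, d8, d14}
… ∩ ⟦young⟧ = {d1, d8, d14} ∩ {d1, d3, d6, d8, d9, d10, d12, d15} = {d1, d8}
So ⟦young nurse whom d15 hired below d11⟧ = {d1, d8}.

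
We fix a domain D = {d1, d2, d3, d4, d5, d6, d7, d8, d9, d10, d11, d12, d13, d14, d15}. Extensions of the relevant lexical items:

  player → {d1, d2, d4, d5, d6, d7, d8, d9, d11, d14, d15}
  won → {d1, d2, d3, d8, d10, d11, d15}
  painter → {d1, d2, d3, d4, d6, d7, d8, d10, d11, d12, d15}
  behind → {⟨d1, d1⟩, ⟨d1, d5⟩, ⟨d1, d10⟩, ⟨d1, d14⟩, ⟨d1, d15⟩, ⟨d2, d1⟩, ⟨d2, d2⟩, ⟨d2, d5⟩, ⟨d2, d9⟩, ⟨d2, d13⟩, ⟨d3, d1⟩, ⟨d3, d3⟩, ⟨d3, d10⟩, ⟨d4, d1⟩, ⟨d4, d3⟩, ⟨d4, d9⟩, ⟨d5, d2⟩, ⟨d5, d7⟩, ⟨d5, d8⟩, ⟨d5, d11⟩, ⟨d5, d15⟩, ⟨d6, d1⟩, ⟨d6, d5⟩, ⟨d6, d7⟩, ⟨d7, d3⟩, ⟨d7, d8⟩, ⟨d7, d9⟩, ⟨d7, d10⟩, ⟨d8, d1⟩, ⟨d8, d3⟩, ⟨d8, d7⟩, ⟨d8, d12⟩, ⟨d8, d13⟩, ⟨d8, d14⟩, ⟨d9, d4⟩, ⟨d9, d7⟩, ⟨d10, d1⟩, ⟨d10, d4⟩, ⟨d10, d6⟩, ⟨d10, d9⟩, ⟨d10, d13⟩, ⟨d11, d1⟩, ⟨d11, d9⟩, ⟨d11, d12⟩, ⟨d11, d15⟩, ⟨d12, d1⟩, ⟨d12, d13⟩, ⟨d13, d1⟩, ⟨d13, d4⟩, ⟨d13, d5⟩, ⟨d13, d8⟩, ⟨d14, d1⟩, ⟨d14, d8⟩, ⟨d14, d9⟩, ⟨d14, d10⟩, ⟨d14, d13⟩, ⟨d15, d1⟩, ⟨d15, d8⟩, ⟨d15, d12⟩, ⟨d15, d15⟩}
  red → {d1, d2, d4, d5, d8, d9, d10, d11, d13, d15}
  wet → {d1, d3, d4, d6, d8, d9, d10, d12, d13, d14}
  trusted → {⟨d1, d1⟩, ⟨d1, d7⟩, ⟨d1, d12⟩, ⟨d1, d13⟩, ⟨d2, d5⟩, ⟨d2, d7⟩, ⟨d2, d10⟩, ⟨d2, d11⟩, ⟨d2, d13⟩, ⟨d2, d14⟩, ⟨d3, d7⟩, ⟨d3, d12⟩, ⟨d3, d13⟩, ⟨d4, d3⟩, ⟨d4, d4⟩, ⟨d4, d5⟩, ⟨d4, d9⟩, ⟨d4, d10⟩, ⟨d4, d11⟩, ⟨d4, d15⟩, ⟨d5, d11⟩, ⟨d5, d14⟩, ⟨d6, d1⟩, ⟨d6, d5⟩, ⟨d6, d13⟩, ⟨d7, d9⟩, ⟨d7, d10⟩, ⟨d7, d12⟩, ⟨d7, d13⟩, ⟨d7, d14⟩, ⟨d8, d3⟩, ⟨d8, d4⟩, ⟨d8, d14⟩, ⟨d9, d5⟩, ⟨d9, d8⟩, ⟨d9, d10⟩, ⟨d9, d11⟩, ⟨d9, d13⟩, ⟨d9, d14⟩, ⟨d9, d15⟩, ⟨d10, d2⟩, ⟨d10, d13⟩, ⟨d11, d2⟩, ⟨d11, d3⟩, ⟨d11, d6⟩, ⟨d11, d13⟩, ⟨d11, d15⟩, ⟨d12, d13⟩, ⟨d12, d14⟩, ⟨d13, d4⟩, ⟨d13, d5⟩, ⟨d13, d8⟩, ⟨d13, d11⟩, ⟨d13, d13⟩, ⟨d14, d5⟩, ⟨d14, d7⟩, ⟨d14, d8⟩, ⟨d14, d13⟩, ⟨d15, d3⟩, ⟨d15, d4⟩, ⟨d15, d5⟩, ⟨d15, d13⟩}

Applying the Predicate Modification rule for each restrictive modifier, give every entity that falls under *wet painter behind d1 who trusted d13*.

⟦behind d1⟧ = {x : ⟨x, d1⟩ ∈ ⟦behind⟧} = {d1, d2, d3, d4, d6, d8, d10, d11, d12, d13, d14, d15}
⟦who trusted d13⟧ = {x : ⟨x, d13⟩ ∈ ⟦trusted⟧} = {d1, d2, d3, d6, d7, d9, d10, d11, d12, d13, d14, d15}
⟦painter⟧ = {d1, d2, d3, d4, d6, d7, d8, d10, d11, d12, d15}
… ∩ ⟦behind d1⟧ = {d1, d2, d3, d4, d6, d7, d8, d10, d11, d12, d15} ∩ {d1, d2, d3, d4, d6, d8, d10, d11, d12, d13, d14, d15} = {d1, d2, d3, d4, d6, d8, d10, d11, d12, d15}
… ∩ ⟦who trusted d13⟧ = {d1, d2, d3, d4, d6, d8, d10, d11, d12, d15} ∩ {d1, d2, d3, d6, d7, d9, d10, d11, d12, d13, d14, d15} = {d1, d2, d3, d6, d10, d11, d12, d15}
… ∩ ⟦wet⟧ = {d1, d2, d3, d6, d10, d11, d12, d15} ∩ {d1, d3, d4, d6, d8, d9, d10, d12, d13, d14} = {d1, d3, d6, d10, d12}
So ⟦wet painter behind d1 who trusted d13⟧ = {d1, d3, d6, d10, d12}.

{d1, d3, d6, d10, d12}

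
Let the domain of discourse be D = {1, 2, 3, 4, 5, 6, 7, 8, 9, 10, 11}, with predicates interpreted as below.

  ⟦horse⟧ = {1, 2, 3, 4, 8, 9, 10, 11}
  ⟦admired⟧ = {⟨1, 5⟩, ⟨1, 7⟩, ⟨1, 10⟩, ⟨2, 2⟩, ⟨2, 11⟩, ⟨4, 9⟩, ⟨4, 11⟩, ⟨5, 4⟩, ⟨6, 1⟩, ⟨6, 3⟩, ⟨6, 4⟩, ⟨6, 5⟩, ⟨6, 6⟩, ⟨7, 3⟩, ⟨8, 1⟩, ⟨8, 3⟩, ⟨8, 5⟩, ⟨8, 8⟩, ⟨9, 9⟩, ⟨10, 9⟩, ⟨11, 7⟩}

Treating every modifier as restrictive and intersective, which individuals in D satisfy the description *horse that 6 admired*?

⟦that 6 admired⟧ = {x : ⟨6, x⟩ ∈ ⟦admired⟧} = {1, 3, 4, 5, 6}
⟦horse⟧ = {1, 2, 3, 4, 8, 9, 10, 11}
… ∩ ⟦that 6 admired⟧ = {1, 2, 3, 4, 8, 9, 10, 11} ∩ {1, 3, 4, 5, 6} = {1, 3, 4}
So ⟦horse that 6 admired⟧ = {1, 3, 4}.

{1, 3, 4}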